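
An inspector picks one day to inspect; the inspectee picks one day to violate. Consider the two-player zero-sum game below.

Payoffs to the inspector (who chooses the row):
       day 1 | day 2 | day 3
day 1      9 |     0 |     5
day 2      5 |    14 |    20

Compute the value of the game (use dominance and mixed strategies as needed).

7

Column day 3 is strictly dominated by day 2 for the inspectee (it gives the inspector more in every row).
The remaining 2×2 game on (day 1, day 2) × (day 1, day 2) has no saddle point. Let the inspector play day 1 with probability p; indifference gives 9p + 5(1−p) = 14(1−p), so p = 1/2.
Similarly the inspectee's optimal q on day 1 is 7/9, and the value is 9·(7/9) + (0)·(2/9) = 7.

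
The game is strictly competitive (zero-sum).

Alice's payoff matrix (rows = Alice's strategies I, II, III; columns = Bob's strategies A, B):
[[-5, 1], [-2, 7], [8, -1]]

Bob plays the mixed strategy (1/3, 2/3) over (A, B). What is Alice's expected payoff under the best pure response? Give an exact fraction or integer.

I: (-5)·(1/3) + (1)·(2/3) = -1.
II: (-2)·(1/3) + (7)·(2/3) = 4.
III: (8)·(1/3) + (-1)·(2/3) = 2.
The best pure response is II with expected payoff 4.

4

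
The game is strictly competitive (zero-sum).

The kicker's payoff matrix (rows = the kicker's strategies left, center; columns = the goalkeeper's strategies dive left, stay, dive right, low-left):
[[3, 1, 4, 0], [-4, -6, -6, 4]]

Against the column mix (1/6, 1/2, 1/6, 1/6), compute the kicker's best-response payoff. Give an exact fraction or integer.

left: (3)·(1/6) + (1)·(1/2) + (4)·(1/6) + (0)·(1/6) = 5/3.
center: (-4)·(1/6) + (-6)·(1/2) + (-6)·(1/6) + (4)·(1/6) = -4.
The best pure response is left with expected payoff 5/3.

5/3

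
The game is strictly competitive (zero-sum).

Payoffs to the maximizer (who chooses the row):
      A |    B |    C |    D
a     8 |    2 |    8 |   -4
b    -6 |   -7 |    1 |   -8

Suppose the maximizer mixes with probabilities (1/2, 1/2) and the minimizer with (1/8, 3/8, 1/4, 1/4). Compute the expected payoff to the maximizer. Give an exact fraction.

Against (1/8, 3/8, 1/4, 1/4), each row's expected payoff is a: 11/4; b: -41/8.
Taking the (1/2, 1/2)-weighted average: (1/2)·(11/4) + (1/2)·(-41/8) = -19/16.

-19/16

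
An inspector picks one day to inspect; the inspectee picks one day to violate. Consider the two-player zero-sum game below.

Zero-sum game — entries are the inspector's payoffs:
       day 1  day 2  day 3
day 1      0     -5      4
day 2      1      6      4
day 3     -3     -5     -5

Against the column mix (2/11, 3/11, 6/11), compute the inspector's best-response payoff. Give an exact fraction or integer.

4

day 1: (0)·(2/11) + (-5)·(3/11) + (4)·(6/11) = 9/11.
day 2: (1)·(2/11) + (6)·(3/11) + (4)·(6/11) = 4.
day 3: (-3)·(2/11) + (-5)·(3/11) + (-5)·(6/11) = -51/11.
The best pure response is day 2 with expected payoff 4.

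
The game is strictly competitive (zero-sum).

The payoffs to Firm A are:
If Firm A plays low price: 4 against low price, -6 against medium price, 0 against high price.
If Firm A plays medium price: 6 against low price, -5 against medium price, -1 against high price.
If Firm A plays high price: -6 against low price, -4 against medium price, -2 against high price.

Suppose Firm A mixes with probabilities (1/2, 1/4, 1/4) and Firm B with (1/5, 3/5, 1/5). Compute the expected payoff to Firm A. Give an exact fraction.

Against (1/5, 3/5, 1/5), each row's expected payoff is low price: -14/5; medium price: -2; high price: -4.
Taking the (1/2, 1/4, 1/4)-weighted average: (1/2)·(-14/5) + (1/4)·(-2) + (1/4)·(-4) = -29/10.

-29/10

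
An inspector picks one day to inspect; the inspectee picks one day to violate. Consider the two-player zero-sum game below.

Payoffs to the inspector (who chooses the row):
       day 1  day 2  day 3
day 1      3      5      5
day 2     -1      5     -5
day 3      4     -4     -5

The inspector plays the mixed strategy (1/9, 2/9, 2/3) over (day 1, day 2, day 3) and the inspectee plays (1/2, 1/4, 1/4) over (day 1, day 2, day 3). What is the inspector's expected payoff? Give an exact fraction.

1/6

Against (1/2, 1/4, 1/4), each row's expected payoff is day 1: 4; day 2: -1/2; day 3: -1/4.
Taking the (1/9, 2/9, 2/3)-weighted average: (1/9)·(4) + (2/9)·(-1/2) + (2/3)·(-1/4) = 1/6.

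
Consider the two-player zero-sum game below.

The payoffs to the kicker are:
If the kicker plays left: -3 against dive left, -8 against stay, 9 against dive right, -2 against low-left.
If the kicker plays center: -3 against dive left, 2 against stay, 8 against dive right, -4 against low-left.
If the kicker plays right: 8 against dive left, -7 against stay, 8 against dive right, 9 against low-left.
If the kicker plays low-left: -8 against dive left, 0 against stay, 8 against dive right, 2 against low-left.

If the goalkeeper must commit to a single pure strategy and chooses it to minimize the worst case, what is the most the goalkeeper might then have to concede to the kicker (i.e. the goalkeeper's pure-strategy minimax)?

2

The worst case (largest entry) in each column is dive left: 8, stay: 2, dive right: 9, low-left: 9.
The best (smallest) of these is 2.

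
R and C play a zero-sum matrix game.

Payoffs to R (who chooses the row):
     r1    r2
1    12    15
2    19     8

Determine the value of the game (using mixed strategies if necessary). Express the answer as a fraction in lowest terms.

27/2

Row minima are 12 and 8, so R's maximin is 12; column maxima are 19 and 15, so C's minimax is 15. These differ, so the equilibrium is in mixed strategies.
Let R play 1 with probability p. C is indifferent when 12p + 19(1−p) = 15p + 8(1−p), giving p = 11/14.
Let C play r1 with probability q. R is indifferent when 12q + 15(1−q) = 19q + 8(1−q), giving q = 1/2.
The value is 12·(1/2) + (15)·(1/2) = 27/2.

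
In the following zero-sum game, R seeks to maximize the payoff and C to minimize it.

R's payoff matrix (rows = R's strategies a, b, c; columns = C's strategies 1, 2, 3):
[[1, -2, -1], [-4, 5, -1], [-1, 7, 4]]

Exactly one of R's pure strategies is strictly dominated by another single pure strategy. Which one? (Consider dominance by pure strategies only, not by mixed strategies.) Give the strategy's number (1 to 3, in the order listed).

Compare b with c: -1 > -4, 7 > 5, 4 > -1.
So c strictly dominates b for R; b is strictly dominated.

2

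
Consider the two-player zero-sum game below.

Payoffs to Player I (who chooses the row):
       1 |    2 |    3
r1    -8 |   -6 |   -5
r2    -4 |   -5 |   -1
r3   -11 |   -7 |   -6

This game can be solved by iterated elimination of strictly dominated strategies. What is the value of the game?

Column 3 is strictly dominated by 1 for Player II (-8<-5, -4<-1, -11<-6); eliminate 3.
Row r1 is strictly dominated by row r2 (-4>-8, -5>-6); eliminate r1.
Row r3 is strictly dominated by row r2 (-4>-11, -5>-7); eliminate r3.
Column 1 is strictly dominated by 2 for Player II (-5<-4); eliminate 1.
Only (r2, 2) remains, with payoff -5.

-5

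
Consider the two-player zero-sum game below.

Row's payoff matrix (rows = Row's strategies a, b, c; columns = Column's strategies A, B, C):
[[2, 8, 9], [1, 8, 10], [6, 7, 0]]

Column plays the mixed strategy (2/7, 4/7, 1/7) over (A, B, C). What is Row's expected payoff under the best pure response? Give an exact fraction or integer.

a: (2)·(2/7) + (8)·(4/7) + (9)·(1/7) = 45/7.
b: (1)·(2/7) + (8)·(4/7) + (10)·(1/7) = 44/7.
c: (6)·(2/7) + (7)·(4/7) + (0)·(1/7) = 40/7.
The best pure response is a with expected payoff 45/7.

45/7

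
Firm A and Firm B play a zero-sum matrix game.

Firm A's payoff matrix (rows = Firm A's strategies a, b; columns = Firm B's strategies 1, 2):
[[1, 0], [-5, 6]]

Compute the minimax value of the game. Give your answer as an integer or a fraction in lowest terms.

1/2

Row minima are 0 and -5, so Firm A's maximin is 0; column maxima are 1 and 6, so Firm B's minimax is 1. These differ, so the equilibrium is in mixed strategies.
Let Firm A play a with probability p. Firm B is indifferent when p − 5(1−p) = 6(1−p), giving p = 11/12.
Let Firm B play 1 with probability q. Firm A is indifferent when q = −5q + 6(1−q), giving q = 1/2.
The value is 1·(1/2) + (0)·(1/2) = 1/2.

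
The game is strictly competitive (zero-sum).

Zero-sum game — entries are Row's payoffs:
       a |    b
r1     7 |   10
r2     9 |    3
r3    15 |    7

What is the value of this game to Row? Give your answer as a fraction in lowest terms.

Row r2 is strictly dominated by row r3, so Row never plays it.
The remaining 2×2 game on (r1, r3) × (a, b) has no saddle point. Let Row play r1 with probability p; indifference gives 7p + 15(1−p) = 10p + 7(1−p), so p = 8/11.
Similarly Column's optimal q on a is 3/11, and the value is 7·(3/11) + (10)·(8/11) = 101/11.

101/11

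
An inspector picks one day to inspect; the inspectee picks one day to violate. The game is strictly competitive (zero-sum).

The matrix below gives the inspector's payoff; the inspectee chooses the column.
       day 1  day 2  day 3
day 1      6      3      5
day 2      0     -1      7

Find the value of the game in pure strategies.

3

Row minima: 3, -1 → the inspector's maximin is 3.
Column maxima: 6, 3, 7 → the inspectee's minimax is 3.
They coincide at (day 1, day 2), so the value is 3.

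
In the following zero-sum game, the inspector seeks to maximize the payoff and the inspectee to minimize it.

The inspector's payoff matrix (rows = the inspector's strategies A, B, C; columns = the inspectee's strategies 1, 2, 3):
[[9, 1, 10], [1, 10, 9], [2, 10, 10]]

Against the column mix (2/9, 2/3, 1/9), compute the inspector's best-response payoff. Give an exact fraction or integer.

A: (9)·(2/9) + (1)·(2/3) + (10)·(1/9) = 34/9.
B: (1)·(2/9) + (10)·(2/3) + (9)·(1/9) = 71/9.
C: (2)·(2/9) + (10)·(2/3) + (10)·(1/9) = 74/9.
The best pure response is C with expected payoff 74/9.

74/9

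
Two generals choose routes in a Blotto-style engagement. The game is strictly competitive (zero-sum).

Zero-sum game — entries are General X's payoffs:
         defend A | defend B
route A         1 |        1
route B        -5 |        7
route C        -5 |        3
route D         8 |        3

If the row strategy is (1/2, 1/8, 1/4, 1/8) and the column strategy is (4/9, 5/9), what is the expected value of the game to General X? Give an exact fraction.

Against (4/9, 5/9), each row's expected payoff is route A: 1; route B: 5/3; route C: -5/9; route D: 47/9.
Taking the (1/2, 1/8, 1/4, 1/8)-weighted average: (1/2)·(1) + (1/8)·(5/3) + (1/4)·(-5/9) + (1/8)·(47/9) = 11/9.

11/9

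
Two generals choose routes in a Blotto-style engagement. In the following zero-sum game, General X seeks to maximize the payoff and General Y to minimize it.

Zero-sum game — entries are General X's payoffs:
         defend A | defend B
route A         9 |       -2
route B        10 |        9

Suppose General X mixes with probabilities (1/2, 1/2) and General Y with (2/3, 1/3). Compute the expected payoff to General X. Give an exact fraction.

Against (2/3, 1/3), each row's expected payoff is route A: 16/3; route B: 29/3.
Taking the (1/2, 1/2)-weighted average: (1/2)·(16/3) + (1/2)·(29/3) = 15/2.

15/2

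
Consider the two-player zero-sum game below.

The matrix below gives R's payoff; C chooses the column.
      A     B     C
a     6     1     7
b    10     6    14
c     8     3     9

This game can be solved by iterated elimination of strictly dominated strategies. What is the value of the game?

6

Column A is strictly dominated by B for C (1<6, 6<10, 3<8); eliminate A.
Column C is strictly dominated by B for C (1<7, 6<14, 3<9); eliminate C.
Row a is strictly dominated by row b (6>1); eliminate a.
Row c is strictly dominated by row b (6>3); eliminate c.
Only (b, B) remains, with payoff 6.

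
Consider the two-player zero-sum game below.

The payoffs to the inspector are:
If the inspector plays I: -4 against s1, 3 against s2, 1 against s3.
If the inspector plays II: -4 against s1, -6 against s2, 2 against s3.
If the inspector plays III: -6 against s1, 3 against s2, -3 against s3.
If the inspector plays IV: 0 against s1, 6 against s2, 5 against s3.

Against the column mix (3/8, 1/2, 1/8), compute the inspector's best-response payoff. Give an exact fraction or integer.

I: (-4)·(3/8) + (3)·(1/2) + (1)·(1/8) = 1/8.
II: (-4)·(3/8) + (-6)·(1/2) + (2)·(1/8) = -17/4.
III: (-6)·(3/8) + (3)·(1/2) + (-3)·(1/8) = -9/8.
IV: (0)·(3/8) + (6)·(1/2) + (5)·(1/8) = 29/8.
The best pure response is IV with expected payoff 29/8.

29/8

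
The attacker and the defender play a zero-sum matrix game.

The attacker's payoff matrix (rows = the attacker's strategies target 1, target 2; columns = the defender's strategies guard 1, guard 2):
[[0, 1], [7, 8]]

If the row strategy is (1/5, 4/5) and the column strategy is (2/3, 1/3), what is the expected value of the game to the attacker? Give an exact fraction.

Against (2/3, 1/3), each row's expected payoff is target 1: 1/3; target 2: 22/3.
Taking the (1/5, 4/5)-weighted average: (1/5)·(1/3) + (4/5)·(22/3) = 89/15.

89/15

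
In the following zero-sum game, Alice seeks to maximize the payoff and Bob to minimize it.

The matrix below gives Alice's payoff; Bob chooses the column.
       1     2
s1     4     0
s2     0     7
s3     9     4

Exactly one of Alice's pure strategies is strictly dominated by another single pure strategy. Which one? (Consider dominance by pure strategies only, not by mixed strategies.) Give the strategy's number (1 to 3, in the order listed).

1

Compare s1 with s3: 9 > 4, 4 > 0.
So s3 strictly dominates s1 for Alice; s1 is strictly dominated.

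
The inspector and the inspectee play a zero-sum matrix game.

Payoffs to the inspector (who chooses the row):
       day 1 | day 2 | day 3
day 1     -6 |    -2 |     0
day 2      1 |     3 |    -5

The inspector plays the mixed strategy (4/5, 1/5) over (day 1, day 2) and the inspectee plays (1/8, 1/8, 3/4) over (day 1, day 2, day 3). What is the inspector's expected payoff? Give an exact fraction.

-29/20

Against (1/8, 1/8, 3/4), each row's expected payoff is day 1: -1; day 2: -13/4.
Taking the (4/5, 1/5)-weighted average: (4/5)·(-1) + (1/5)·(-13/4) = -29/20.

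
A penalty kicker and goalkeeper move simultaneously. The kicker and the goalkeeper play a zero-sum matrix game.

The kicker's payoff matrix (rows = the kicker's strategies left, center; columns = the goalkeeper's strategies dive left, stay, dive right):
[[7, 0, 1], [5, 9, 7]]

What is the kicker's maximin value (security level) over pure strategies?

The worst-case payoff for each row is left: 0, center: 5.
The best of these is 5.

5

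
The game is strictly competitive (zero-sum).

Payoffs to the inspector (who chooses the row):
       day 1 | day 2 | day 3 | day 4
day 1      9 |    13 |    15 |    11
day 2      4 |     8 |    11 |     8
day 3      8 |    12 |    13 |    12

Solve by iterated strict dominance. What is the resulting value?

Column day 3 is strictly dominated by day 1 for the inspectee (9<15, 4<11, 8<13); eliminate day 3.
Row day 2 is strictly dominated by row day 1 (9>4, 13>8, 11>8); eliminate day 2.
Column day 2 is strictly dominated by day 1 for the inspectee (9<13, 8<12); eliminate day 2.
Column day 4 is strictly dominated by day 1 for the inspectee (9<11, 8<12); eliminate day 4.
Row day 3 is strictly dominated by row day 1 (9>8); eliminate day 3.
Only (day 1, day 1) remains, with payoff 9.

9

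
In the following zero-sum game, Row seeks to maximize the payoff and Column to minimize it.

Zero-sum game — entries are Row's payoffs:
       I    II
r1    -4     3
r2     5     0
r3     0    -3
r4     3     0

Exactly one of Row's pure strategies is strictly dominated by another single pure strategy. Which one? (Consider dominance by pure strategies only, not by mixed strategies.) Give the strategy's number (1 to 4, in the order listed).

Compare r3 with r2: 5 > 0, 0 > -3.
So r2 strictly dominates r3 for Row; r3 is strictly dominated.

3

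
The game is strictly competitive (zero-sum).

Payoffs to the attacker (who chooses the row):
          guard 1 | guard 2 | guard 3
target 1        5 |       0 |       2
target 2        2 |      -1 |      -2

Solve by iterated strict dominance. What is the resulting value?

0

Row target 2 is strictly dominated by row target 1 (5>2, 0>-1, 2>-2); eliminate target 2.
Column guard 1 is strictly dominated by guard 2 for the defender (0<5); eliminate guard 1.
Column guard 3 is strictly dominated by guard 2 for the defender (0<2); eliminate guard 3.
Only (target 1, guard 2) remains, with payoff 0.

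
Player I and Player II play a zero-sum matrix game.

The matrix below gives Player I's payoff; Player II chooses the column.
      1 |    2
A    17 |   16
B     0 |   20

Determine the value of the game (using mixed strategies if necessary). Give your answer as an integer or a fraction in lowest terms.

Row minima are 16 and 0, so Player I's maximin is 16; column maxima are 17 and 20, so Player II's minimax is 17. These differ, so the equilibrium is in mixed strategies.
Let Player I play A with probability p. Player II is indifferent when 17p = 16p + 20(1−p), giving p = 20/21.
Let Player II play 1 with probability q. Player I is indifferent when 17q + 16(1−q) = 20(1−q), giving q = 4/21.
The value is 17·(4/21) + (16)·(17/21) = 340/21.

340/21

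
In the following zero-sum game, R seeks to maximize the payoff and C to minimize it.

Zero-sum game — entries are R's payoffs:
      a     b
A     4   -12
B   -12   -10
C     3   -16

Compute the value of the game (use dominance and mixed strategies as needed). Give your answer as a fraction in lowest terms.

Row C is strictly dominated by row A, so R never plays it.
The remaining 2×2 game on (A, B) × (a, b) has no saddle point. Let R play A with probability p; indifference gives 4p − 12(1−p) = −12p − 10(1−p), so p = 1/9.
Similarly C's optimal q on a is 1/9, and the value is 4·(1/9) + (-12)·(8/9) = -92/9.

-92/9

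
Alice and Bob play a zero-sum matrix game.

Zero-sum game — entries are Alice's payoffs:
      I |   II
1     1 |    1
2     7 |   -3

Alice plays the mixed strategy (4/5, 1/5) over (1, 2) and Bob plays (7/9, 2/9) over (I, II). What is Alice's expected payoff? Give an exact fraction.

79/45

Against (7/9, 2/9), each row's expected payoff is 1: 1; 2: 43/9.
Taking the (4/5, 1/5)-weighted average: (4/5)·(1) + (1/5)·(43/9) = 79/45.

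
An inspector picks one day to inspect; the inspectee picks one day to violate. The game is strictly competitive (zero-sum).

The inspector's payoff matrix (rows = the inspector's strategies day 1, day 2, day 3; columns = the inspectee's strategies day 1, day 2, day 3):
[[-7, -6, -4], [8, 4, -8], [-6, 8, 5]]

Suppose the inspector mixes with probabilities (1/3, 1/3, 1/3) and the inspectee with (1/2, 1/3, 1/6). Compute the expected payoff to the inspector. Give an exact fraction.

-5/9

Against (1/2, 1/3, 1/6), each row's expected payoff is day 1: -37/6; day 2: 4; day 3: 1/2.
Taking the (1/3, 1/3, 1/3)-weighted average: (1/3)·(-37/6) + (1/3)·(4) + (1/3)·(1/2) = -5/9.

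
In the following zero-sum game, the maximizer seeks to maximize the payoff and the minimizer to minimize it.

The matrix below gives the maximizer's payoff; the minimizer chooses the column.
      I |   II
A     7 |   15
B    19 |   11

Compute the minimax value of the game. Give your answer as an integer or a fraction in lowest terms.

13

Row minima are 7 and 11, so the maximizer's maximin is 11; column maxima are 19 and 15, so the minimizer's minimax is 15. These differ, so the equilibrium is in mixed strategies.
Let the maximizer play A with probability p. The minimizer is indifferent when 7p + 19(1−p) = 15p + 11(1−p), giving p = 1/2.
Let the minimizer play I with probability q. The maximizer is indifferent when 7q + 15(1−q) = 19q + 11(1−q), giving q = 1/4.
The value is 7·(1/4) + (15)·(3/4) = 13.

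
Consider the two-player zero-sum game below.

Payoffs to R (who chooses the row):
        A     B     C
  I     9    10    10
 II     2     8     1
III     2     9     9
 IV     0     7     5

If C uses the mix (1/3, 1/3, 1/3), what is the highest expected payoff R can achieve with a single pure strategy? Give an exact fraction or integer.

I: (9)·(1/3) + (10)·(1/3) + (10)·(1/3) = 29/3.
II: (2)·(1/3) + (8)·(1/3) + (1)·(1/3) = 11/3.
III: (2)·(1/3) + (9)·(1/3) + (9)·(1/3) = 20/3.
IV: (0)·(1/3) + (7)·(1/3) + (5)·(1/3) = 4.
The best pure response is I with expected payoff 29/3.

29/3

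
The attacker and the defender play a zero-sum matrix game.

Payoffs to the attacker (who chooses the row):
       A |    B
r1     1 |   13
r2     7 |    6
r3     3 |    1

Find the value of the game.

85/13

Row r3 is strictly dominated by row r2, so the attacker never plays it.
The remaining 2×2 game on (r1, r2) × (A, B) has no saddle point. Let the attacker play r1 with probability p; indifference gives p + 7(1−p) = 13p + 6(1−p), so p = 1/13.
Similarly the defender's optimal q on A is 7/13, and the value is 1·(7/13) + (13)·(6/13) = 85/13.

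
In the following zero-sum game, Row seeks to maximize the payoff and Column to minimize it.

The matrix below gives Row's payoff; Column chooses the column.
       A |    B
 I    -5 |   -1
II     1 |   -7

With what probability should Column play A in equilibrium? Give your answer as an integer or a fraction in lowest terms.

Row minima are -5 and -7, so Row's maximin is -5; column maxima are 1 and -1, so Column's minimax is -1. These differ, so the equilibrium is in mixed strategies.
Let Column play A with probability q. Row is indifferent when −5q − (1−q) = q − 7(1−q), giving q = 1/2.

1/2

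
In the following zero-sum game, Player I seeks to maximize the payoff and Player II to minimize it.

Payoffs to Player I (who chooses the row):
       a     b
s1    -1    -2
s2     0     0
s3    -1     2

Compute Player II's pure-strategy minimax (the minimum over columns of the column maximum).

The worst case (largest entry) in each column is a: 0, b: 2.
The best (smallest) of these is 0.

0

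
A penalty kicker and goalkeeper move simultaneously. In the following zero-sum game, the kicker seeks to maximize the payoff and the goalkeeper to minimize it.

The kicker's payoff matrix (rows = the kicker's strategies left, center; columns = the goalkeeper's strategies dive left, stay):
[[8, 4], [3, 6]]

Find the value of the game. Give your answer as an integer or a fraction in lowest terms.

Row minima are 4 and 3, so the kicker's maximin is 4; column maxima are 8 and 6, so the goalkeeper's minimax is 6. These differ, so the equilibrium is in mixed strategies.
Let the kicker play left with probability p. The goalkeeper is indifferent when 8p + 3(1−p) = 4p + 6(1−p), giving p = 3/7.
Let the goalkeeper play dive left with probability q. The kicker is indifferent when 8q + 4(1−q) = 3q + 6(1−q), giving q = 2/7.
The value is 8·(2/7) + (4)·(5/7) = 36/7.

36/7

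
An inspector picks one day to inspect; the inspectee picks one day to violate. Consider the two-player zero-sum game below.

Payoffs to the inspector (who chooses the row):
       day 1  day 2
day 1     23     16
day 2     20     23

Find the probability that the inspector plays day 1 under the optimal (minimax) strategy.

Row minima are 16 and 20, so the inspector's maximin is 20; column maxima are 23 and 23, so the inspectee's minimax is 23. These differ, so the equilibrium is in mixed strategies.
Let the inspector play day 1 with probability p. The inspectee is indifferent when 23p + 20(1−p) = 16p + 23(1−p), giving p = 3/10.

3/10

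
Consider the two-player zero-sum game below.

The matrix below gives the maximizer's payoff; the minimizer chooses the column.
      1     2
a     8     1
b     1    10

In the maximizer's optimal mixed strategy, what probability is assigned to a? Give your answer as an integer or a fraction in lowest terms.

9/16

Row minima are 1 and 1, so the maximizer's maximin is 1; column maxima are 8 and 10, so the minimizer's minimax is 8. These differ, so the equilibrium is in mixed strategies.
Let the maximizer play a with probability p. The minimizer is indifferent when 8p + (1−p) = p + 10(1−p), giving p = 9/16.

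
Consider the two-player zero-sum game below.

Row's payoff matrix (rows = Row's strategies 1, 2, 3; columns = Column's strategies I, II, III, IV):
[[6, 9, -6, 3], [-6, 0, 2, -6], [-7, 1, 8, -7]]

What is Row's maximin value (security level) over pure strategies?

The worst-case payoff for each row is 1: -6, 2: -6, 3: -7.
The best of these is -6.

-6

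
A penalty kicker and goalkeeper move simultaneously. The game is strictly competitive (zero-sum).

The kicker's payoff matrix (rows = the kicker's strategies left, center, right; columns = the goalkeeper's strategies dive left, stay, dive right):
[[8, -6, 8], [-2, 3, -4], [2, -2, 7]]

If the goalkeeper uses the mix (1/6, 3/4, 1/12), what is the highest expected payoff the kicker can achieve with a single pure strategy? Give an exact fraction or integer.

19/12

left: (8)·(1/6) + (-6)·(3/4) + (8)·(1/12) = -5/2.
center: (-2)·(1/6) + (3)·(3/4) + (-4)·(1/12) = 19/12.
right: (2)·(1/6) + (-2)·(3/4) + (7)·(1/12) = -7/12.
The best pure response is center with expected payoff 19/12.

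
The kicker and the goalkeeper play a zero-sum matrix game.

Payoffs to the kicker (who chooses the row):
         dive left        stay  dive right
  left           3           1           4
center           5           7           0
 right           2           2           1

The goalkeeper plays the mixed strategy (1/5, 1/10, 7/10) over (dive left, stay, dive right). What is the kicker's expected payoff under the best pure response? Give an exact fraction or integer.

left: (3)·(1/5) + (1)·(1/10) + (4)·(7/10) = 7/2.
center: (5)·(1/5) + (7)·(1/10) + (0)·(7/10) = 17/10.
right: (2)·(1/5) + (2)·(1/10) + (1)·(7/10) = 13/10.
The best pure response is left with expected payoff 7/2.

7/2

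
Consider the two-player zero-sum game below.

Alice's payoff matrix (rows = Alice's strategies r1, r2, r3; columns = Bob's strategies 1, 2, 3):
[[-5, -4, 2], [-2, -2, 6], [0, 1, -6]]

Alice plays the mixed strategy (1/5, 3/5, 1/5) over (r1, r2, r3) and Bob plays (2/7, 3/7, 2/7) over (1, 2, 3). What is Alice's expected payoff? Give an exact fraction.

Against (2/7, 3/7, 2/7), each row's expected payoff is r1: -18/7; r2: 2/7; r3: -9/7.
Taking the (1/5, 3/5, 1/5)-weighted average: (1/5)·(-18/7) + (3/5)·(2/7) + (1/5)·(-9/7) = -3/5.

-3/5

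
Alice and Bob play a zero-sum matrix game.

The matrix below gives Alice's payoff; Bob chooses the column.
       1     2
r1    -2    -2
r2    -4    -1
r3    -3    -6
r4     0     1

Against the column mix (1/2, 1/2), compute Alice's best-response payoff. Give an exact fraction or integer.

1/2

r1: (-2)·(1/2) + (-2)·(1/2) = -2.
r2: (-4)·(1/2) + (-1)·(1/2) = -5/2.
r3: (-3)·(1/2) + (-6)·(1/2) = -9/2.
r4: (0)·(1/2) + (1)·(1/2) = 1/2.
The best pure response is r4 with expected payoff 1/2.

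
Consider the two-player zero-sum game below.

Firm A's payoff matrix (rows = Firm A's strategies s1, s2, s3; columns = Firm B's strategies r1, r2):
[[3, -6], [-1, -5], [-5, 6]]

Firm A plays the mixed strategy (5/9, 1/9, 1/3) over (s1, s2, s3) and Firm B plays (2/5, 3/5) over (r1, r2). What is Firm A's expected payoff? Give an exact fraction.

-53/45

Against (2/5, 3/5), each row's expected payoff is s1: -12/5; s2: -17/5; s3: 8/5.
Taking the (5/9, 1/9, 1/3)-weighted average: (5/9)·(-12/5) + (1/9)·(-17/5) + (1/3)·(8/5) = -53/45.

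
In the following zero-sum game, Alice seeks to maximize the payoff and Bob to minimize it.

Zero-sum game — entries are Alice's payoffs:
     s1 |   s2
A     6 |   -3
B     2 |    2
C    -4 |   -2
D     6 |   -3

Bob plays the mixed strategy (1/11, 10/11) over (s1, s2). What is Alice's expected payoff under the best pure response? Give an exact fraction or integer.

A: (6)·(1/11) + (-3)·(10/11) = -24/11.
B: (2)·(1/11) + (2)·(10/11) = 2.
C: (-4)·(1/11) + (-2)·(10/11) = -24/11.
D: (6)·(1/11) + (-3)·(10/11) = -24/11.
The best pure response is B with expected payoff 2.

2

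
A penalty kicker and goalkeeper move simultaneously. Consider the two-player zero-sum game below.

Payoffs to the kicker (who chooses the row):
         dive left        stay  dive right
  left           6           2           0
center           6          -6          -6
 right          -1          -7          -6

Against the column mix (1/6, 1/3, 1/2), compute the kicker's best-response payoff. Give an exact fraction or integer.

left: (6)·(1/6) + (2)·(1/3) + (0)·(1/2) = 5/3.
center: (6)·(1/6) + (-6)·(1/3) + (-6)·(1/2) = -4.
right: (-1)·(1/6) + (-7)·(1/3) + (-6)·(1/2) = -11/2.
The best pure response is left with expected payoff 5/3.

5/3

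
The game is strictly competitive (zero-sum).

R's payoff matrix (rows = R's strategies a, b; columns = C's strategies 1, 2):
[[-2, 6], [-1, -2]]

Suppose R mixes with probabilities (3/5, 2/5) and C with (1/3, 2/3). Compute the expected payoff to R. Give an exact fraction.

Against (1/3, 2/3), each row's expected payoff is a: 10/3; b: -5/3.
Taking the (3/5, 2/5)-weighted average: (3/5)·(10/3) + (2/5)·(-5/3) = 4/3.

4/3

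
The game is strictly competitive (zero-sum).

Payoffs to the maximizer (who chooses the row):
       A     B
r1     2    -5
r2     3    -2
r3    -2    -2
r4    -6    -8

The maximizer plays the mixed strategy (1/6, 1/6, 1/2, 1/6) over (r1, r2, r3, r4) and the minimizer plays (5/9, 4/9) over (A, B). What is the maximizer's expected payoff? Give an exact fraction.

-119/54

Against (5/9, 4/9), each row's expected payoff is r1: -10/9; r2: 7/9; r3: -2; r4: -62/9.
Taking the (1/6, 1/6, 1/2, 1/6)-weighted average: (1/6)·(-10/9) + (1/6)·(7/9) + (1/2)·(-2) + (1/6)·(-62/9) = -119/54.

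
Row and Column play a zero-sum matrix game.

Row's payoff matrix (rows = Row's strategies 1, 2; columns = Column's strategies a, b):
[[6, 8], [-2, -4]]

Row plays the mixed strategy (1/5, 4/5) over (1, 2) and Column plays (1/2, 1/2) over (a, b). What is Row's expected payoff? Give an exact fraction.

Against (1/2, 1/2), each row's expected payoff is 1: 7; 2: -3.
Taking the (1/5, 4/5)-weighted average: (1/5)·(7) + (4/5)·(-3) = -1.

-1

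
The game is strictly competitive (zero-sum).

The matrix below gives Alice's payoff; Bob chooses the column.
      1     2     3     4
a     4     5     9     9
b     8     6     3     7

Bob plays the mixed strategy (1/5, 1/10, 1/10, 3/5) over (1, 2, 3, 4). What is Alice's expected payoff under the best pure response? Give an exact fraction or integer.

a: (4)·(1/5) + (5)·(1/10) + (9)·(1/10) + (9)·(3/5) = 38/5.
b: (8)·(1/5) + (6)·(1/10) + (3)·(1/10) + (7)·(3/5) = 67/10.
The best pure response is a with expected payoff 38/5.

38/5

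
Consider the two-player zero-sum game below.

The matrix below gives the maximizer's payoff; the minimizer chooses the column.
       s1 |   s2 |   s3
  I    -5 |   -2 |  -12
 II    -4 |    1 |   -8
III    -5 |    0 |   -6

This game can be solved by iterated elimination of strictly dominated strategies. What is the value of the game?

Row I is strictly dominated by row II (-4>-5, 1>-2, -8>-12); eliminate I.
Column s1 is strictly dominated by s3 for the minimizer (-8<-4, -6<-5); eliminate s1.
Column s2 is strictly dominated by s3 for the minimizer (-8<1, -6<0); eliminate s2.
Row II is strictly dominated by row III (-6>-8); eliminate II.
Only (III, s3) remains, with payoff -6.

-6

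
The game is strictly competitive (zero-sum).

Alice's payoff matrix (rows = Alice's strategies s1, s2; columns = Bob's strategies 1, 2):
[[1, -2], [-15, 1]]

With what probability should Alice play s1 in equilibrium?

16/19

Row minima are -2 and -15, so Alice's maximin is -2; column maxima are 1 and 1, so Bob's minimax is 1. These differ, so the equilibrium is in mixed strategies.
Let Alice play s1 with probability p. Bob is indifferent when p − 15(1−p) = −2p + (1−p), giving p = 16/19.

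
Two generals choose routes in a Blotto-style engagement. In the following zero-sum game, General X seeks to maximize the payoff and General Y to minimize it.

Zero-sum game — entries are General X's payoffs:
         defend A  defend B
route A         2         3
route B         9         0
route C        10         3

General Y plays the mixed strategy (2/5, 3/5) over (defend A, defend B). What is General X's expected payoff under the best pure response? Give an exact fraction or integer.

route A: (2)·(2/5) + (3)·(3/5) = 13/5.
route B: (9)·(2/5) + (0)·(3/5) = 18/5.
route C: (10)·(2/5) + (3)·(3/5) = 29/5.
The best pure response is route C with expected payoff 29/5.

29/5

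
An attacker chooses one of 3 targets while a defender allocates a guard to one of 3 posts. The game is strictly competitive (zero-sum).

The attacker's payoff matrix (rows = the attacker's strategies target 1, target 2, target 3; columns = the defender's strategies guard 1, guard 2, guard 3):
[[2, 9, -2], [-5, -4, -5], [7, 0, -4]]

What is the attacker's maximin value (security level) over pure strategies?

-2

The worst-case payoff for each row is target 1: -2, target 2: -5, target 3: -4.
The best of these is -2.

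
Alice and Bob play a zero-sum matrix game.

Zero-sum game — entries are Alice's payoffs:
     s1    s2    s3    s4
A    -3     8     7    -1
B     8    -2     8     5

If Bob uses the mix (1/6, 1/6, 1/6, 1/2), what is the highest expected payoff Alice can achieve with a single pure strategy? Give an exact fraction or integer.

29/6

A: (-3)·(1/6) + (8)·(1/6) + (7)·(1/6) + (-1)·(1/2) = 3/2.
B: (8)·(1/6) + (-2)·(1/6) + (8)·(1/6) + (5)·(1/2) = 29/6.
The best pure response is B with expected payoff 29/6.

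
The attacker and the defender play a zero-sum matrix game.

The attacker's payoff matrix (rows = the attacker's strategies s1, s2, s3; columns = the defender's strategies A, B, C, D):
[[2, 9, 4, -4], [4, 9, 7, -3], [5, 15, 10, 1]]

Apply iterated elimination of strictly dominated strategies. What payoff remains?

Row s1 is strictly dominated by row s3 (5>2, 15>9, 10>4, 1>-4); eliminate s1.
Row s2 is strictly dominated by row s3 (5>4, 15>9, 10>7, 1>-3); eliminate s2.
Column C is strictly dominated by A for the defender (5<10); eliminate C.
Column A is strictly dominated by D for the defender (1<5); eliminate A.
Column B is strictly dominated by D for the defender (1<15); eliminate B.
Only (s3, D) remains, with payoff 1.

1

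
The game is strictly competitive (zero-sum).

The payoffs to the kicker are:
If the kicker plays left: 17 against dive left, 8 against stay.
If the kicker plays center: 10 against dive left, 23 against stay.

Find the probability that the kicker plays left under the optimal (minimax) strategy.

Row minima are 8 and 10, so the kicker's maximin is 10; column maxima are 17 and 23, so the goalkeeper's minimax is 17. These differ, so the equilibrium is in mixed strategies.
Let the kicker play left with probability p. The goalkeeper is indifferent when 17p + 10(1−p) = 8p + 23(1−p), giving p = 13/22.

13/22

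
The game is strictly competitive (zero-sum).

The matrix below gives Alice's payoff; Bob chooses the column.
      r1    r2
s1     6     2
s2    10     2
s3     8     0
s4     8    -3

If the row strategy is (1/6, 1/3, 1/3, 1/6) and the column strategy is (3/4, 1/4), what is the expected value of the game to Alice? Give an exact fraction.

51/8

Against (3/4, 1/4), each row's expected payoff is s1: 5; s2: 8; s3: 6; s4: 21/4.
Taking the (1/6, 1/3, 1/3, 1/6)-weighted average: (1/6)·(5) + (1/3)·(8) + (1/3)·(6) + (1/6)·(21/4) = 51/8.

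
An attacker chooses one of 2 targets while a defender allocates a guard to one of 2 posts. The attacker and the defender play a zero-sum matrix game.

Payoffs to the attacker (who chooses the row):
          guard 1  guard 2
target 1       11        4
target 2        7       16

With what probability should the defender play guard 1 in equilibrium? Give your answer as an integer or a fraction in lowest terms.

3/4

Row minima are 4 and 7, so the attacker's maximin is 7; column maxima are 11 and 16, so the defender's minimax is 11. These differ, so the equilibrium is in mixed strategies.
Let the defender play guard 1 with probability q. The attacker is indifferent when 11q + 4(1−q) = 7q + 16(1−q), giving q = 3/4.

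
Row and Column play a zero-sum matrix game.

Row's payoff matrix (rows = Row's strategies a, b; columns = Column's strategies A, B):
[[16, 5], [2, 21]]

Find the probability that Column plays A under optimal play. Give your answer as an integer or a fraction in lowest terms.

Row minima are 5 and 2, so Row's maximin is 5; column maxima are 16 and 21, so Column's minimax is 16. These differ, so the equilibrium is in mixed strategies.
Let Column play A with probability q. Row is indifferent when 16q + 5(1−q) = 2q + 21(1−q), giving q = 8/15.

8/15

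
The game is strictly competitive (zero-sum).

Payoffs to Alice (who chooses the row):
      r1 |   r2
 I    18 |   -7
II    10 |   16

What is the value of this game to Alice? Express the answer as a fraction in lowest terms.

Row minima are -7 and 10, so Alice's maximin is 10; column maxima are 18 and 16, so Bob's minimax is 16. These differ, so the equilibrium is in mixed strategies.
Let Alice play I with probability p. Bob is indifferent when 18p + 10(1−p) = −7p + 16(1−p), giving p = 6/31.
Let Bob play r1 with probability q. Alice is indifferent when 18q − 7(1−q) = 10q + 16(1−q), giving q = 23/31.
The value is 18·(23/31) + (-7)·(8/31) = 358/31.

358/31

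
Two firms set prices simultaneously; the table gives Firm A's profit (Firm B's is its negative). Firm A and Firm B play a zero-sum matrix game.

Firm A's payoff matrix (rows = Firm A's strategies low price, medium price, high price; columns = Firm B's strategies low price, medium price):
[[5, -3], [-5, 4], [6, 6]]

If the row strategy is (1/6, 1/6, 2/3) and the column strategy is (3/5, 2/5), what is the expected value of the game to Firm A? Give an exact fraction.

61/15

Against (3/5, 2/5), each row's expected payoff is low price: 9/5; medium price: -7/5; high price: 6.
Taking the (1/6, 1/6, 2/3)-weighted average: (1/6)·(9/5) + (1/6)·(-7/5) + (2/3)·(6) = 61/15.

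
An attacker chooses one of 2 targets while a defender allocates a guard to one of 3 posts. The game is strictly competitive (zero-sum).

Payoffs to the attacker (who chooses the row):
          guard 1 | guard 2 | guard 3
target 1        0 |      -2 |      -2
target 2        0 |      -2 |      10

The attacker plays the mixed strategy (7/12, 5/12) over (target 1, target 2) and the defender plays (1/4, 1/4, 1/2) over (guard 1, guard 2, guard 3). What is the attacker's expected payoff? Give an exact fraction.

1

Against (1/4, 1/4, 1/2), each row's expected payoff is target 1: -3/2; target 2: 9/2.
Taking the (7/12, 5/12)-weighted average: (7/12)·(-3/2) + (5/12)·(9/2) = 1.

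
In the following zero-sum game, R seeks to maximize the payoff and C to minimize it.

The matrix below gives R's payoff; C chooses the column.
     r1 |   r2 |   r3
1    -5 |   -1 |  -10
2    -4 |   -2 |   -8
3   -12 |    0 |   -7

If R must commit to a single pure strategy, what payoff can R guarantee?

-8

The worst-case payoff for each row is 1: -10, 2: -8, 3: -12.
The best of these is -8.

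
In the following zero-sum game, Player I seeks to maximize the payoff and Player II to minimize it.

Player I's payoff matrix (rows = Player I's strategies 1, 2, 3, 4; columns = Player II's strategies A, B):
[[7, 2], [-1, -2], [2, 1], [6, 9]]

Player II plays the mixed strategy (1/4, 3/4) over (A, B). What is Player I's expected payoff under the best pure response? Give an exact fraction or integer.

33/4

1: (7)·(1/4) + (2)·(3/4) = 13/4.
2: (-1)·(1/4) + (-2)·(3/4) = -7/4.
3: (2)·(1/4) + (1)·(3/4) = 5/4.
4: (6)·(1/4) + (9)·(3/4) = 33/4.
The best pure response is 4 with expected payoff 33/4.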